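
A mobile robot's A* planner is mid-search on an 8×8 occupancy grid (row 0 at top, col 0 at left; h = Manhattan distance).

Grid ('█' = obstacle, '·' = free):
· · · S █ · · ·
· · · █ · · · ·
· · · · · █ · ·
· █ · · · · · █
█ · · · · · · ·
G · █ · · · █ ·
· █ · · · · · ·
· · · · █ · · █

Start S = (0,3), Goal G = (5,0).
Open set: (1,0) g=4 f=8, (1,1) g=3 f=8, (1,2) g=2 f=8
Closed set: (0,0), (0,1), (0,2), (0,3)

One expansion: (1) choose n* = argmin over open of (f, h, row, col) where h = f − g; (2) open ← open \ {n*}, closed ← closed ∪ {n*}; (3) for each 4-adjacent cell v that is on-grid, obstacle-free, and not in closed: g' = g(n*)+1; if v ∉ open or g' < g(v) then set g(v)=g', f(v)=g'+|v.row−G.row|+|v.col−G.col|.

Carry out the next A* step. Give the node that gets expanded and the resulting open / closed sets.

step 1: expand (1,0) (f=8, h=4) → closed; open now [(1,1) g=3 f=8, (1,2) g=2 f=8, (2,0) g=5 f=8]

expanded=(1,0); open=[(1,1) g=3 f=8, (1,2) g=2 f=8, (2,0) g=5 f=8]; closed=[(0,0), (0,1), (0,2), (0,3), (1,0)]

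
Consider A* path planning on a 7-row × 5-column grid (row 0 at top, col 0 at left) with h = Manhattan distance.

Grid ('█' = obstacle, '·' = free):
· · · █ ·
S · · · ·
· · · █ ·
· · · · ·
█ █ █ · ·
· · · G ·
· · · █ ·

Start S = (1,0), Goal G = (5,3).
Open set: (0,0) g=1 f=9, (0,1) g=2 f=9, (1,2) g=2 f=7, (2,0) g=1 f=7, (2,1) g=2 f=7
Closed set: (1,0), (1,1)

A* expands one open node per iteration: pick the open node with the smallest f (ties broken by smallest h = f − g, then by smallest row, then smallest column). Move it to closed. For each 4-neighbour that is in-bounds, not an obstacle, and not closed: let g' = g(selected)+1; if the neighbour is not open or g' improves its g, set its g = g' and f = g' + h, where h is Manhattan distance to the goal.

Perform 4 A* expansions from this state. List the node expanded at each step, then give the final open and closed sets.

step 1: expand (1,2) (f=7, h=5) → closed; open now [(0,0) g=1 f=9, (0,1) g=2 f=9, (0,2) g=3 f=9, (1,3) g=3 f=7, (2,0) g=1 f=7, (2,1) g=2 f=7, (2,2) g=3 f=7]
step 2: expand (1,3) (f=7, h=4) → closed; open now [(0,0) g=1 f=9, (0,1) g=2 f=9, (0,2) g=3 f=9, (1,4) g=4 f=9, (2,0) g=1 f=7, (2,1) g=2 f=7, (2,2) g=3 f=7]
step 3: expand (2,2) (f=7, h=4) → closed; open now [(0,0) g=1 f=9, (0,1) g=2 f=9, (0,2) g=3 f=9, (1,4) g=4 f=9, (2,0) g=1 f=7, (2,1) g=2 f=7, (3,2) g=4 f=7]
step 4: expand (3,2) (f=7, h=3) → closed; open now [(0,0) g=1 f=9, (0,1) g=2 f=9, (0,2) g=3 f=9, (1,4) g=4 f=9, (2,0) g=1 f=7, (2,1) g=2 f=7, (3,1) g=5 f=9, (3,3) g=5 f=7]

order=[(1,2) → (1,3) → (2,2) → (3,2)]; open=[(0,0) g=1 f=9, (0,1) g=2 f=9, (0,2) g=3 f=9, (1,4) g=4 f=9, (2,0) g=1 f=7, (2,1) g=2 f=7, (3,1) g=5 f=9, (3,3) g=5 f=7]; closed=[(1,0), (1,1), (1,2), (1,3), (2,2), (3,2)]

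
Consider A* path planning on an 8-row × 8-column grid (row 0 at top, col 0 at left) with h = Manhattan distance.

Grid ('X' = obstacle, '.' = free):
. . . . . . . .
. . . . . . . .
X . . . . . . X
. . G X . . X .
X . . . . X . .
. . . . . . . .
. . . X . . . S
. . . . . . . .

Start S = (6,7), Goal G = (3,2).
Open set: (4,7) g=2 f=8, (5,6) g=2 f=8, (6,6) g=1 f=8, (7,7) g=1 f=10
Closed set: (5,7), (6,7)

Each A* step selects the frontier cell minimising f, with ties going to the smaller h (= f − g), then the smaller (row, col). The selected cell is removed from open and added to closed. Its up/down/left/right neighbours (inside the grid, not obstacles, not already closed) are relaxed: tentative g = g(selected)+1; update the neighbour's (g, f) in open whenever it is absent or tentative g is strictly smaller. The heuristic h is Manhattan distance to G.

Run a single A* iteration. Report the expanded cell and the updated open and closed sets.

expanded=(4,7); open=[(3,7) g=3 f=8, (4,6) g=3 f=8, (5,6) g=2 f=8, (6,6) g=1 f=8, (7,7) g=1 f=10]; closed=[(4,7), (5,7), (6,7)]

step 1: expand (4,7) (f=8, h=6) → closed; open now [(3,7) g=3 f=8, (4,6) g=3 f=8, (5,6) g=2 f=8, (6,6) g=1 f=8, (7,7) g=1 f=10]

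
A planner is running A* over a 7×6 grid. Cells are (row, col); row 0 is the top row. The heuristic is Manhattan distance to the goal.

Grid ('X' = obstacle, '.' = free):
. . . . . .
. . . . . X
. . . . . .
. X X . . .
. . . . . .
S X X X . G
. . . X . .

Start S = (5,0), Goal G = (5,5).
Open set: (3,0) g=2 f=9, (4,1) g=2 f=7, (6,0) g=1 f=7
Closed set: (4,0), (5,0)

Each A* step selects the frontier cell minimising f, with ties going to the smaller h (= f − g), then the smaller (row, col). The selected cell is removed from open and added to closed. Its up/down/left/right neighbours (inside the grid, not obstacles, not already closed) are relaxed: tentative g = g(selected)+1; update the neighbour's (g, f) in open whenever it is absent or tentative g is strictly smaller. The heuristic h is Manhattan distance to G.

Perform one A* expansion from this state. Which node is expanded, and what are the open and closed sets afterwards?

expanded=(4,1); open=[(3,0) g=2 f=9, (4,2) g=3 f=7, (6,0) g=1 f=7]; closed=[(4,0), (4,1), (5,0)]

step 1: expand (4,1) (f=7, h=5) → closed; open now [(3,0) g=2 f=9, (4,2) g=3 f=7, (6,0) g=1 f=7]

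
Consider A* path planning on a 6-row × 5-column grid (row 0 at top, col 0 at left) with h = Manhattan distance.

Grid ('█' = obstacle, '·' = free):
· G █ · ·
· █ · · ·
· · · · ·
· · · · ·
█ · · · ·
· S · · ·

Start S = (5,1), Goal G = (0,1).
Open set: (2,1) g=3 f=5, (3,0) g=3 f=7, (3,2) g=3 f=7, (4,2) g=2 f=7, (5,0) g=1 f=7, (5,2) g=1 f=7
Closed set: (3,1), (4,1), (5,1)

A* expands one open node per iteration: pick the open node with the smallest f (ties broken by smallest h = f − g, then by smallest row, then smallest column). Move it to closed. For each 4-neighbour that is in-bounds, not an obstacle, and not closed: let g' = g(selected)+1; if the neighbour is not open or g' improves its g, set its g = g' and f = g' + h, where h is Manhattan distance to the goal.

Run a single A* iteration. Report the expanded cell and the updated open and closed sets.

expanded=(2,1); open=[(2,0) g=4 f=7, (2,2) g=4 f=7, (3,0) g=3 f=7, (3,2) g=3 f=7, (4,2) g=2 f=7, (5,0) g=1 f=7, (5,2) g=1 f=7]; closed=[(2,1), (3,1), (4,1), (5,1)]

step 1: expand (2,1) (f=5, h=2) → closed; open now [(2,0) g=4 f=7, (2,2) g=4 f=7, (3,0) g=3 f=7, (3,2) g=3 f=7, (4,2) g=2 f=7, (5,0) g=1 f=7, (5,2) g=1 f=7]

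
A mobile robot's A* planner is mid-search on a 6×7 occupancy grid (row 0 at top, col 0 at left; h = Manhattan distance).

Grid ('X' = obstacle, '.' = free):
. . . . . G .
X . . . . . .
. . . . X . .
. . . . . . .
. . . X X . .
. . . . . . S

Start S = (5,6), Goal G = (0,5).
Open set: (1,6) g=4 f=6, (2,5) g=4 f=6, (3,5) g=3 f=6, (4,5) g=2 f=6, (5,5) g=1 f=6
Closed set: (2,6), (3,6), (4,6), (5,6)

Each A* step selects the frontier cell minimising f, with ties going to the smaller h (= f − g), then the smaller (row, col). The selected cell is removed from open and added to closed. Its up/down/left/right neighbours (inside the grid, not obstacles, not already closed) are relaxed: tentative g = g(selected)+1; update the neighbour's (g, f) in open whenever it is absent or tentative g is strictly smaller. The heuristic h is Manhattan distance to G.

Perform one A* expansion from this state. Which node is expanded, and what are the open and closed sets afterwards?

step 1: expand (1,6) (f=6, h=2) → closed; open now [(0,6) g=5 f=6, (1,5) g=5 f=6, (2,5) g=4 f=6, (3,5) g=3 f=6, (4,5) g=2 f=6, (5,5) g=1 f=6]

expanded=(1,6); open=[(0,6) g=5 f=6, (1,5) g=5 f=6, (2,5) g=4 f=6, (3,5) g=3 f=6, (4,5) g=2 f=6, (5,5) g=1 f=6]; closed=[(1,6), (2,6), (3,6), (4,6), (5,6)]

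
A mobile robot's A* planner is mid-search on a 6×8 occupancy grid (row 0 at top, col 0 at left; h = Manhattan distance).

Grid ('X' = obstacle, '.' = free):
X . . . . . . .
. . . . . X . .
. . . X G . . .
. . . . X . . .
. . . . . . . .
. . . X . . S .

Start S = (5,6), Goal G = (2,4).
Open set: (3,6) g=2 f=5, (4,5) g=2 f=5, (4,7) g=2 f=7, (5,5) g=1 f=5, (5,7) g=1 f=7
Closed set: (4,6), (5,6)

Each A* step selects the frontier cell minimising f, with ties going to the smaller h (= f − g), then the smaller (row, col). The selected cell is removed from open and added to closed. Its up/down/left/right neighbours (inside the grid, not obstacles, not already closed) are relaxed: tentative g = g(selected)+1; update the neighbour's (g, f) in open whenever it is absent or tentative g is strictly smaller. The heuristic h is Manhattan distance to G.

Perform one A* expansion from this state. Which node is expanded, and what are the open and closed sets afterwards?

expanded=(3,6); open=[(2,6) g=3 f=5, (3,5) g=3 f=5, (3,7) g=3 f=7, (4,5) g=2 f=5, (4,7) g=2 f=7, (5,5) g=1 f=5, (5,7) g=1 f=7]; closed=[(3,6), (4,6), (5,6)]

step 1: expand (3,6) (f=5, h=3) → closed; open now [(2,6) g=3 f=5, (3,5) g=3 f=5, (3,7) g=3 f=7, (4,5) g=2 f=5, (4,7) g=2 f=7, (5,5) g=1 f=5, (5,7) g=1 f=7]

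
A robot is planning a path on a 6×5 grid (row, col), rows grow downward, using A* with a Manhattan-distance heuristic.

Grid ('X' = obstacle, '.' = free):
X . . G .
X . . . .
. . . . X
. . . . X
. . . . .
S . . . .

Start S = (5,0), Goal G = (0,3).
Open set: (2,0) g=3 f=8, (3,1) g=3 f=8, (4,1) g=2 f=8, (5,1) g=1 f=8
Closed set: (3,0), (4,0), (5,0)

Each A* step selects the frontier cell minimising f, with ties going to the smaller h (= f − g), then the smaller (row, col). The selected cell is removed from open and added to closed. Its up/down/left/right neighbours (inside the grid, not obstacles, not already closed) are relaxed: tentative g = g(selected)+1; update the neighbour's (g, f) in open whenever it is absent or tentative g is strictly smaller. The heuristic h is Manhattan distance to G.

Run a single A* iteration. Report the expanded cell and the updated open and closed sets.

expanded=(2,0); open=[(2,1) g=4 f=8, (3,1) g=3 f=8, (4,1) g=2 f=8, (5,1) g=1 f=8]; closed=[(2,0), (3,0), (4,0), (5,0)]

step 1: expand (2,0) (f=8, h=5) → closed; open now [(2,1) g=4 f=8, (3,1) g=3 f=8, (4,1) g=2 f=8, (5,1) g=1 f=8]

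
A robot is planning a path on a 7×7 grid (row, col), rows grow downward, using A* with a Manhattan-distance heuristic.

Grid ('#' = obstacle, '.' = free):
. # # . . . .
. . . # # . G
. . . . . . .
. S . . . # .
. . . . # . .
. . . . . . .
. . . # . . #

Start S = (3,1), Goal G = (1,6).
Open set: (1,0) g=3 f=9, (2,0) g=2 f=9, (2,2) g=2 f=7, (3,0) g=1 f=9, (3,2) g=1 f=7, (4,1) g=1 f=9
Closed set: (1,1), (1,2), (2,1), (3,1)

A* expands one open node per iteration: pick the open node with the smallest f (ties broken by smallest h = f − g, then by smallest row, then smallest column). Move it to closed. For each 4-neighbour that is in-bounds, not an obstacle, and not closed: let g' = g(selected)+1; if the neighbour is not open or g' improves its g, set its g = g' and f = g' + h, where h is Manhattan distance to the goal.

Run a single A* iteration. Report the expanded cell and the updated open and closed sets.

step 1: expand (2,2) (f=7, h=5) → closed; open now [(1,0) g=3 f=9, (2,0) g=2 f=9, (2,3) g=3 f=7, (3,0) g=1 f=9, (3,2) g=1 f=7, (4,1) g=1 f=9]

expanded=(2,2); open=[(1,0) g=3 f=9, (2,0) g=2 f=9, (2,3) g=3 f=7, (3,0) g=1 f=9, (3,2) g=1 f=7, (4,1) g=1 f=9]; closed=[(1,1), (1,2), (2,1), (2,2), (3,1)]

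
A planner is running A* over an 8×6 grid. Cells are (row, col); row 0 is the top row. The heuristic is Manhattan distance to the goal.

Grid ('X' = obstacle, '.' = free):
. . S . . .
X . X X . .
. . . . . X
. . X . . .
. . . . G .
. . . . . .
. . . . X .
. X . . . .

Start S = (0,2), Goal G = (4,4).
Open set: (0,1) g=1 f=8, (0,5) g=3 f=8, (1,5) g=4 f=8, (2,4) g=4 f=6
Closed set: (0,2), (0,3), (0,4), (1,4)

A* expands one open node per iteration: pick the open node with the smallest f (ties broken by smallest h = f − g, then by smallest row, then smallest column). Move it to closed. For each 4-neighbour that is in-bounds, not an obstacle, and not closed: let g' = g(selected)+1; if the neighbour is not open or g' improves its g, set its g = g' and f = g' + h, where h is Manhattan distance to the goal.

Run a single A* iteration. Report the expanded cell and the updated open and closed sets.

expanded=(2,4); open=[(0,1) g=1 f=8, (0,5) g=3 f=8, (1,5) g=4 f=8, (2,3) g=5 f=8, (3,4) g=5 f=6]; closed=[(0,2), (0,3), (0,4), (1,4), (2,4)]

step 1: expand (2,4) (f=6, h=2) → closed; open now [(0,1) g=1 f=8, (0,5) g=3 f=8, (1,5) g=4 f=8, (2,3) g=5 f=8, (3,4) g=5 f=6]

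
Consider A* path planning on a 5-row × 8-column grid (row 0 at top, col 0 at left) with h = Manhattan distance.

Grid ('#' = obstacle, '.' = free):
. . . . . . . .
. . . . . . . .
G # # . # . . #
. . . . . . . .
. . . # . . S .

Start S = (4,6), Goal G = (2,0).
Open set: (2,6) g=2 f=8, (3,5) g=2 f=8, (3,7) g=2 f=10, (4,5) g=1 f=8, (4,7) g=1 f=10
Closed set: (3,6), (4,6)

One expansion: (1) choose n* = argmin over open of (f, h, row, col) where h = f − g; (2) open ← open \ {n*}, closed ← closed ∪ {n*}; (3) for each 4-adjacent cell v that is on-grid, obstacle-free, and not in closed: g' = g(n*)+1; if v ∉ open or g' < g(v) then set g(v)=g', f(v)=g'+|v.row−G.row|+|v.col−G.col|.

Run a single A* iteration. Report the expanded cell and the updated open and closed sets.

step 1: expand (2,6) (f=8, h=6) → closed; open now [(1,6) g=3 f=10, (2,5) g=3 f=8, (3,5) g=2 f=8, (3,7) g=2 f=10, (4,5) g=1 f=8, (4,7) g=1 f=10]

expanded=(2,6); open=[(1,6) g=3 f=10, (2,5) g=3 f=8, (3,5) g=2 f=8, (3,7) g=2 f=10, (4,5) g=1 f=8, (4,7) g=1 f=10]; closed=[(2,6), (3,6), (4,6)]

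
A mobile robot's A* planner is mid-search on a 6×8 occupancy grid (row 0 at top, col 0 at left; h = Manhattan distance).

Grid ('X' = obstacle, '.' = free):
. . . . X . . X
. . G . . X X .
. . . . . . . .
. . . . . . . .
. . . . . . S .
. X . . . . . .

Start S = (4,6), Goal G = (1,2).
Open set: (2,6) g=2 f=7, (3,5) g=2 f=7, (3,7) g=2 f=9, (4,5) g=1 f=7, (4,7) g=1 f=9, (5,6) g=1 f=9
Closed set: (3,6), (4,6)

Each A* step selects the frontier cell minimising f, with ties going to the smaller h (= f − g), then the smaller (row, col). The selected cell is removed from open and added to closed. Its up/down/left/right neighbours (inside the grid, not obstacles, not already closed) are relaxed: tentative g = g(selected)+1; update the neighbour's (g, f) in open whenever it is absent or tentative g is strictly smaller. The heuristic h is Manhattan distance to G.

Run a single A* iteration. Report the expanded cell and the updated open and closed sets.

expanded=(2,6); open=[(2,5) g=3 f=7, (2,7) g=3 f=9, (3,5) g=2 f=7, (3,7) g=2 f=9, (4,5) g=1 f=7, (4,7) g=1 f=9, (5,6) g=1 f=9]; closed=[(2,6), (3,6), (4,6)]

step 1: expand (2,6) (f=7, h=5) → closed; open now [(2,5) g=3 f=7, (2,7) g=3 f=9, (3,5) g=2 f=7, (3,7) g=2 f=9, (4,5) g=1 f=7, (4,7) g=1 f=9, (5,6) g=1 f=9]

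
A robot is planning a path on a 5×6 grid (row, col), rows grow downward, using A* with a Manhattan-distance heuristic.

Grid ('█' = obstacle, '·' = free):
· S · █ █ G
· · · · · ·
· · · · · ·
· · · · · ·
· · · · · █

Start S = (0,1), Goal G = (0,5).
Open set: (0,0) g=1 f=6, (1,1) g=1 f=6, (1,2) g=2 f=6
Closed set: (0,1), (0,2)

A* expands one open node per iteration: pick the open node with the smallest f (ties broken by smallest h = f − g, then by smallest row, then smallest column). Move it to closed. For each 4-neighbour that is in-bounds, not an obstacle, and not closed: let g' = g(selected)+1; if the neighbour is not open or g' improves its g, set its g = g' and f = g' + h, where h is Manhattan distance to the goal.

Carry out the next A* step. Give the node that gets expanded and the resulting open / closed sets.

expanded=(1,2); open=[(0,0) g=1 f=6, (1,1) g=1 f=6, (1,3) g=3 f=6, (2,2) g=3 f=8]; closed=[(0,1), (0,2), (1,2)]

step 1: expand (1,2) (f=6, h=4) → closed; open now [(0,0) g=1 f=6, (1,1) g=1 f=6, (1,3) g=3 f=6, (2,2) g=3 f=8]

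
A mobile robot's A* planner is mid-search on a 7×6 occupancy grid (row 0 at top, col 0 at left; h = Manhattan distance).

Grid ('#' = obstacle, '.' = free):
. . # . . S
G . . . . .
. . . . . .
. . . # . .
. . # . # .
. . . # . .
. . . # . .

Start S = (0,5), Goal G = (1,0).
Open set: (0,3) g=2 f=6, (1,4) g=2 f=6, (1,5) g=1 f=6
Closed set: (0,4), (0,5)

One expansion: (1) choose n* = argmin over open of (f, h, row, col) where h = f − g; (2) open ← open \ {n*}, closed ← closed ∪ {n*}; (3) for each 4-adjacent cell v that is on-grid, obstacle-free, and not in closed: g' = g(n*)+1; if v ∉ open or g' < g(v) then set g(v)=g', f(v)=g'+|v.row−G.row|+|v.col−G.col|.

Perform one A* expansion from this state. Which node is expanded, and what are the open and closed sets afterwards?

expanded=(0,3); open=[(1,3) g=3 f=6, (1,4) g=2 f=6, (1,5) g=1 f=6]; closed=[(0,3), (0,4), (0,5)]

step 1: expand (0,3) (f=6, h=4) → closed; open now [(1,3) g=3 f=6, (1,4) g=2 f=6, (1,5) g=1 f=6]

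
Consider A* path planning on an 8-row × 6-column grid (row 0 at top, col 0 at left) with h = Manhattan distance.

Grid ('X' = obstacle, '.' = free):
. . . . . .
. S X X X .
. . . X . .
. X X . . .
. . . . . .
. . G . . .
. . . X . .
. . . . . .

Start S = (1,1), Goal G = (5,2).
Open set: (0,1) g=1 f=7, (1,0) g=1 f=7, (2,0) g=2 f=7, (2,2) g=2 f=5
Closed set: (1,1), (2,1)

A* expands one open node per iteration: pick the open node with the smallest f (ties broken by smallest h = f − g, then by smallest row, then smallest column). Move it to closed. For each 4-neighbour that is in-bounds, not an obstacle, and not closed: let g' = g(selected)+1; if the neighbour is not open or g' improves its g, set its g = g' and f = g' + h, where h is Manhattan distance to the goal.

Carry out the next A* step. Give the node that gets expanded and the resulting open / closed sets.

step 1: expand (2,2) (f=5, h=3) → closed; open now [(0,1) g=1 f=7, (1,0) g=1 f=7, (2,0) g=2 f=7]

expanded=(2,2); open=[(0,1) g=1 f=7, (1,0) g=1 f=7, (2,0) g=2 f=7]; closed=[(1,1), (2,1), (2,2)]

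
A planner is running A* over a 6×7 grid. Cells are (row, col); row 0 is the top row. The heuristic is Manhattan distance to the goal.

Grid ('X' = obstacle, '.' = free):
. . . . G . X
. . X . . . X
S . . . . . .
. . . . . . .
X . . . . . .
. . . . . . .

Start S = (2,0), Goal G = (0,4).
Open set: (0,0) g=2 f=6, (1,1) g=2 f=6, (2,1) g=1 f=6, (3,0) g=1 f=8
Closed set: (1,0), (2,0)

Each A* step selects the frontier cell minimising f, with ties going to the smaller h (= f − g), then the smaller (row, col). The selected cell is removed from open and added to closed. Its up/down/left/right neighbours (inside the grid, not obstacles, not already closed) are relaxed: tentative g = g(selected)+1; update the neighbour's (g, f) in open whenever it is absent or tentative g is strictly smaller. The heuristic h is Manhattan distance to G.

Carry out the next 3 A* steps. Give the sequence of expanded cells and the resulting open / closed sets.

step 1: expand (0,0) (f=6, h=4) → closed; open now [(0,1) g=3 f=6, (1,1) g=2 f=6, (2,1) g=1 f=6, (3,0) g=1 f=8]
step 2: expand (0,1) (f=6, h=3) → closed; open now [(0,2) g=4 f=6, (1,1) g=2 f=6, (2,1) g=1 f=6, (3,0) g=1 f=8]
step 3: expand (0,2) (f=6, h=2) → closed; open now [(0,3) g=5 f=6, (1,1) g=2 f=6, (2,1) g=1 f=6, (3,0) g=1 f=8]

order=[(0,0) → (0,1) → (0,2)]; open=[(0,3) g=5 f=6, (1,1) g=2 f=6, (2,1) g=1 f=6, (3,0) g=1 f=8]; closed=[(0,0), (0,1), (0,2), (1,0), (2,0)]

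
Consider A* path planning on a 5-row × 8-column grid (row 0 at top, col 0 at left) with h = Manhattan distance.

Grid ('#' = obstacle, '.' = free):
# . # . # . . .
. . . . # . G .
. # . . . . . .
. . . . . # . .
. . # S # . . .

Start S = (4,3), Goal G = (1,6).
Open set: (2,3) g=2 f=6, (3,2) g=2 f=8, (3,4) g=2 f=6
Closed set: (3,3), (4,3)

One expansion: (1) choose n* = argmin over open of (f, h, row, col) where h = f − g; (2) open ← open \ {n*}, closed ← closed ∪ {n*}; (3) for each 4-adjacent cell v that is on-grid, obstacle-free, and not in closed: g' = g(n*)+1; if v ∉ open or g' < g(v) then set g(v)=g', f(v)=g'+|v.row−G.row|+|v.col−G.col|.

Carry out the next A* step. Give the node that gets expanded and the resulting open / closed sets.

expanded=(2,3); open=[(1,3) g=3 f=6, (2,2) g=3 f=8, (2,4) g=3 f=6, (3,2) g=2 f=8, (3,4) g=2 f=6]; closed=[(2,3), (3,3), (4,3)]

step 1: expand (2,3) (f=6, h=4) → closed; open now [(1,3) g=3 f=6, (2,2) g=3 f=8, (2,4) g=3 f=6, (3,2) g=2 f=8, (3,4) g=2 f=6]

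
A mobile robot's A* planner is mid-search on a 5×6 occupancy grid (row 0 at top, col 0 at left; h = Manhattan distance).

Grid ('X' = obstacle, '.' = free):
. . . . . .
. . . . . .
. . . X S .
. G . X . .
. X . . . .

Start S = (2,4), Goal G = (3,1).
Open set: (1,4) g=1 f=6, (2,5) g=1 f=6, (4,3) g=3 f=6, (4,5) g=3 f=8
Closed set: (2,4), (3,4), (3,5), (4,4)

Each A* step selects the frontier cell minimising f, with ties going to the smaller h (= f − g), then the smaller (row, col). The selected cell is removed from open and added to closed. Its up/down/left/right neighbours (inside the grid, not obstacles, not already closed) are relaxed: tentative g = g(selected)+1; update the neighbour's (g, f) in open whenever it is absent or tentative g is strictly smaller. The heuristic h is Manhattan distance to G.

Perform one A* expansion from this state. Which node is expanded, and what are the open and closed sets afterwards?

expanded=(4,3); open=[(1,4) g=1 f=6, (2,5) g=1 f=6, (4,2) g=4 f=6, (4,5) g=3 f=8]; closed=[(2,4), (3,4), (3,5), (4,3), (4,4)]

step 1: expand (4,3) (f=6, h=3) → closed; open now [(1,4) g=1 f=6, (2,5) g=1 f=6, (4,2) g=4 f=6, (4,5) g=3 f=8]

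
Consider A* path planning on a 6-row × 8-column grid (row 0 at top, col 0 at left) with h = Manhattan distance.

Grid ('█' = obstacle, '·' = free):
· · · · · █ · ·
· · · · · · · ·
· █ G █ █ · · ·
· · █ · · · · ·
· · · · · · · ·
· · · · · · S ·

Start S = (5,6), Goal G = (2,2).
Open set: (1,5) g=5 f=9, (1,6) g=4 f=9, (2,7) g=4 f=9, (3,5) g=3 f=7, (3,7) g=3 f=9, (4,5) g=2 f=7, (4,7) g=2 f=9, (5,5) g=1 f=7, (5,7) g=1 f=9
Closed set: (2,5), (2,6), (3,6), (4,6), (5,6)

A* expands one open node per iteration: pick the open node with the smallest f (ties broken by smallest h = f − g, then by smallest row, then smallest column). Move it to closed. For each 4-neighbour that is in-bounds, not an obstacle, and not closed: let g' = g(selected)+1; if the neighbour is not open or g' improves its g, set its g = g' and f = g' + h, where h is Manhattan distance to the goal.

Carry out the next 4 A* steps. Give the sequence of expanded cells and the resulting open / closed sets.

order=[(3,5) → (3,4) → (3,3) → (4,5)]; open=[(1,5) g=5 f=9, (1,6) g=4 f=9, (2,7) g=4 f=9, (3,7) g=3 f=9, (4,3) g=6 f=9, (4,4) g=3 f=7, (4,7) g=2 f=9, (5,5) g=1 f=7, (5,7) g=1 f=9]; closed=[(2,5), (2,6), (3,3), (3,4), (3,5), (3,6), (4,5), (4,6), (5,6)]

step 1: expand (3,5) (f=7, h=4) → closed; open now [(1,5) g=5 f=9, (1,6) g=4 f=9, (2,7) g=4 f=9, (3,4) g=4 f=7, (3,7) g=3 f=9, (4,5) g=2 f=7, (4,7) g=2 f=9, (5,5) g=1 f=7, (5,7) g=1 f=9]
step 2: expand (3,4) (f=7, h=3) → closed; open now [(1,5) g=5 f=9, (1,6) g=4 f=9, (2,7) g=4 f=9, (3,3) g=5 f=7, (3,7) g=3 f=9, (4,4) g=5 f=9, (4,5) g=2 f=7, (4,7) g=2 f=9, (5,5) g=1 f=7, (5,7) g=1 f=9]
step 3: expand (3,3) (f=7, h=2) → closed; open now [(1,5) g=5 f=9, (1,6) g=4 f=9, (2,7) g=4 f=9, (3,7) g=3 f=9, (4,3) g=6 f=9, (4,4) g=5 f=9, (4,5) g=2 f=7, (4,7) g=2 f=9, (5,5) g=1 f=7, (5,7) g=1 f=9]
step 4: expand (4,5) (f=7, h=5) → closed; open now [(1,5) g=5 f=9, (1,6) g=4 f=9, (2,7) g=4 f=9, (3,7) g=3 f=9, (4,3) g=6 f=9, (4,4) g=3 f=7, (4,7) g=2 f=9, (5,5) g=1 f=7, (5,7) g=1 f=9]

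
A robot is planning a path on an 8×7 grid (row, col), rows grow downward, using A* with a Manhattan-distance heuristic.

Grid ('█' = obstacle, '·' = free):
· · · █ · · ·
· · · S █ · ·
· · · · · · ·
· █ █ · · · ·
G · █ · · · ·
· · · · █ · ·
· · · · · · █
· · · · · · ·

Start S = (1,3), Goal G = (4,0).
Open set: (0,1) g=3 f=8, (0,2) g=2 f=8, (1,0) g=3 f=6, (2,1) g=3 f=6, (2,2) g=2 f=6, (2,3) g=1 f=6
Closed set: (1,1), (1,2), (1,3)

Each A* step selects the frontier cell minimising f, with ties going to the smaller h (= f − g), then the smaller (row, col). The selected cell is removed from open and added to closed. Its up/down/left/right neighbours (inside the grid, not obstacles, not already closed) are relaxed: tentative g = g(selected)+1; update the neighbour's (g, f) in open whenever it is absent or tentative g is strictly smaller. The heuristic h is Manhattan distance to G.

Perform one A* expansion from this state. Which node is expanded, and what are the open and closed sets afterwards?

expanded=(1,0); open=[(0,0) g=4 f=8, (0,1) g=3 f=8, (0,2) g=2 f=8, (2,0) g=4 f=6, (2,1) g=3 f=6, (2,2) g=2 f=6, (2,3) g=1 f=6]; closed=[(1,0), (1,1), (1,2), (1,3)]

step 1: expand (1,0) (f=6, h=3) → closed; open now [(0,0) g=4 f=8, (0,1) g=3 f=8, (0,2) g=2 f=8, (2,0) g=4 f=6, (2,1) g=3 f=6, (2,2) g=2 f=6, (2,3) g=1 f=6]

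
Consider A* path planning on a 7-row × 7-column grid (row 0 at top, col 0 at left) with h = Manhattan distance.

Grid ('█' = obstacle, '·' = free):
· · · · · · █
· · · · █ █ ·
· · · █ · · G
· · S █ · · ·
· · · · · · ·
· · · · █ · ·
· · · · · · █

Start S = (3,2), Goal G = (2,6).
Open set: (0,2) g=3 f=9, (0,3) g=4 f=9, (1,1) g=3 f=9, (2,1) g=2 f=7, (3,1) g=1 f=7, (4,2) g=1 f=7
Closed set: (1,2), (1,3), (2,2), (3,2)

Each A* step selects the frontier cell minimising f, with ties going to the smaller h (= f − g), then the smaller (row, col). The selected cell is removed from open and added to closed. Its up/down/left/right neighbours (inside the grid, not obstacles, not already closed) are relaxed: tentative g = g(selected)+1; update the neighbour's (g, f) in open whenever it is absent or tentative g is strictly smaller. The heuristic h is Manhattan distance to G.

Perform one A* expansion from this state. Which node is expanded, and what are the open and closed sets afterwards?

step 1: expand (2,1) (f=7, h=5) → closed; open now [(0,2) g=3 f=9, (0,3) g=4 f=9, (1,1) g=3 f=9, (2,0) g=3 f=9, (3,1) g=1 f=7, (4,2) g=1 f=7]

expanded=(2,1); open=[(0,2) g=3 f=9, (0,3) g=4 f=9, (1,1) g=3 f=9, (2,0) g=3 f=9, (3,1) g=1 f=7, (4,2) g=1 f=7]; closed=[(1,2), (1,3), (2,1), (2,2), (3,2)]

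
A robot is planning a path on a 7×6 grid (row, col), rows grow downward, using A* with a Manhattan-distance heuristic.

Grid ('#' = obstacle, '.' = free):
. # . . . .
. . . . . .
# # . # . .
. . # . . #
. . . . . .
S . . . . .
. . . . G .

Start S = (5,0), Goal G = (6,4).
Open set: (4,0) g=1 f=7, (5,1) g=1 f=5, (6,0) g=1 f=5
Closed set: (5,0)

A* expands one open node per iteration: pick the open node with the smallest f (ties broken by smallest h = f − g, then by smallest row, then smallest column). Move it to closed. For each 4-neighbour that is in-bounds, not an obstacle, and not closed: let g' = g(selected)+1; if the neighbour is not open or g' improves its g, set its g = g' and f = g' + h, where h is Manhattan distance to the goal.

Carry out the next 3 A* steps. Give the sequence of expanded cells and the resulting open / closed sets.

order=[(5,1) → (5,2) → (5,3)]; open=[(4,0) g=1 f=7, (4,1) g=2 f=7, (4,2) g=3 f=7, (4,3) g=4 f=7, (5,4) g=4 f=5, (6,0) g=1 f=5, (6,1) g=2 f=5, (6,2) g=3 f=5, (6,3) g=4 f=5]; closed=[(5,0), (5,1), (5,2), (5,3)]

step 1: expand (5,1) (f=5, h=4) → closed; open now [(4,0) g=1 f=7, (4,1) g=2 f=7, (5,2) g=2 f=5, (6,0) g=1 f=5, (6,1) g=2 f=5]
step 2: expand (5,2) (f=5, h=3) → closed; open now [(4,0) g=1 f=7, (4,1) g=2 f=7, (4,2) g=3 f=7, (5,3) g=3 f=5, (6,0) g=1 f=5, (6,1) g=2 f=5, (6,2) g=3 f=5]
step 3: expand (5,3) (f=5, h=2) → closed; open now [(4,0) g=1 f=7, (4,1) g=2 f=7, (4,2) g=3 f=7, (4,3) g=4 f=7, (5,4) g=4 f=5, (6,0) g=1 f=5, (6,1) g=2 f=5, (6,2) g=3 f=5, (6,3) g=4 f=5]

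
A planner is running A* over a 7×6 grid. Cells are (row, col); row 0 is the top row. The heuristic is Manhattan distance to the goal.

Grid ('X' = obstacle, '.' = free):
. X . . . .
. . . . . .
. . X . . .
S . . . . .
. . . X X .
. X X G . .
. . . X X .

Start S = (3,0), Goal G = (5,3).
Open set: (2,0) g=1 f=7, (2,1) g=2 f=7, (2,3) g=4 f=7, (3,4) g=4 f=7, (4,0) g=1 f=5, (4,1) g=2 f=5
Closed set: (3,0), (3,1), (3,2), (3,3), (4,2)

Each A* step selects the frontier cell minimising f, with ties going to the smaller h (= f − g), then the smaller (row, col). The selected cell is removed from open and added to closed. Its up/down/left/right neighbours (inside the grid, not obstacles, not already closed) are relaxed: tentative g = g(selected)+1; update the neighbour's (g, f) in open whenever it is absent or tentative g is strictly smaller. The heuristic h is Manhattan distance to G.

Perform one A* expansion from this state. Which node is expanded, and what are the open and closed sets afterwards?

expanded=(4,1); open=[(2,0) g=1 f=7, (2,1) g=2 f=7, (2,3) g=4 f=7, (3,4) g=4 f=7, (4,0) g=1 f=5]; closed=[(3,0), (3,1), (3,2), (3,3), (4,1), (4,2)]

step 1: expand (4,1) (f=5, h=3) → closed; open now [(2,0) g=1 f=7, (2,1) g=2 f=7, (2,3) g=4 f=7, (3,4) g=4 f=7, (4,0) g=1 f=5]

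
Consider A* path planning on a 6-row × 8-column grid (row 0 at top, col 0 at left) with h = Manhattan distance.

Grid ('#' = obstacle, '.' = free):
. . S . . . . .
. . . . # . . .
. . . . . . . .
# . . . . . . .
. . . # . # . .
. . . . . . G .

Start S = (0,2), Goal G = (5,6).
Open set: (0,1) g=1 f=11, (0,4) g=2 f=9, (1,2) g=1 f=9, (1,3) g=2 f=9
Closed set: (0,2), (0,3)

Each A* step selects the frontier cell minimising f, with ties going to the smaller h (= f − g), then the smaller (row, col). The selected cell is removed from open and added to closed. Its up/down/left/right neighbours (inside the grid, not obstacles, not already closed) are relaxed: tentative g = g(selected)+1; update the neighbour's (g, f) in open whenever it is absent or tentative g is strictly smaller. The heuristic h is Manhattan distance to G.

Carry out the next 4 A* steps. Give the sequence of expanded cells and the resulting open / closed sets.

order=[(0,4) → (0,5) → (0,6) → (1,6)]; open=[(0,1) g=1 f=11, (0,7) g=5 f=11, (1,2) g=1 f=9, (1,3) g=2 f=9, (1,5) g=4 f=9, (1,7) g=6 f=11, (2,6) g=6 f=9]; closed=[(0,2), (0,3), (0,4), (0,5), (0,6), (1,6)]

step 1: expand (0,4) (f=9, h=7) → closed; open now [(0,1) g=1 f=11, (0,5) g=3 f=9, (1,2) g=1 f=9, (1,3) g=2 f=9]
step 2: expand (0,5) (f=9, h=6) → closed; open now [(0,1) g=1 f=11, (0,6) g=4 f=9, (1,2) g=1 f=9, (1,3) g=2 f=9, (1,5) g=4 f=9]
step 3: expand (0,6) (f=9, h=5) → closed; open now [(0,1) g=1 f=11, (0,7) g=5 f=11, (1,2) g=1 f=9, (1,3) g=2 f=9, (1,5) g=4 f=9, (1,6) g=5 f=9]
step 4: expand (1,6) (f=9, h=4) → closed; open now [(0,1) g=1 f=11, (0,7) g=5 f=11, (1,2) g=1 f=9, (1,3) g=2 f=9, (1,5) g=4 f=9, (1,7) g=6 f=11, (2,6) g=6 f=9]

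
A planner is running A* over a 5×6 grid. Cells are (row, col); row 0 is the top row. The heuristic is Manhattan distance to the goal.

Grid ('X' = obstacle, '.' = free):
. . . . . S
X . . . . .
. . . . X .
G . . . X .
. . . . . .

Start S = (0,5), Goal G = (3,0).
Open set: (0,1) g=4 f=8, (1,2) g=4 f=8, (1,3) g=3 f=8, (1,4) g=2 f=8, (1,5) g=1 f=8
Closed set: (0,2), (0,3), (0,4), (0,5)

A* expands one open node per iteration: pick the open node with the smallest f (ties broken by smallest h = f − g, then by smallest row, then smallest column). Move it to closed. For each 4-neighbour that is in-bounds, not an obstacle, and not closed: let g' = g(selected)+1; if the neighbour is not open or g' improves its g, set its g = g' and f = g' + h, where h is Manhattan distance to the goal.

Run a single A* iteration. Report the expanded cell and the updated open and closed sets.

expanded=(0,1); open=[(0,0) g=5 f=8, (1,1) g=5 f=8, (1,2) g=4 f=8, (1,3) g=3 f=8, (1,4) g=2 f=8, (1,5) g=1 f=8]; closed=[(0,1), (0,2), (0,3), (0,4), (0,5)]

step 1: expand (0,1) (f=8, h=4) → closed; open now [(0,0) g=5 f=8, (1,1) g=5 f=8, (1,2) g=4 f=8, (1,3) g=3 f=8, (1,4) g=2 f=8, (1,5) g=1 f=8]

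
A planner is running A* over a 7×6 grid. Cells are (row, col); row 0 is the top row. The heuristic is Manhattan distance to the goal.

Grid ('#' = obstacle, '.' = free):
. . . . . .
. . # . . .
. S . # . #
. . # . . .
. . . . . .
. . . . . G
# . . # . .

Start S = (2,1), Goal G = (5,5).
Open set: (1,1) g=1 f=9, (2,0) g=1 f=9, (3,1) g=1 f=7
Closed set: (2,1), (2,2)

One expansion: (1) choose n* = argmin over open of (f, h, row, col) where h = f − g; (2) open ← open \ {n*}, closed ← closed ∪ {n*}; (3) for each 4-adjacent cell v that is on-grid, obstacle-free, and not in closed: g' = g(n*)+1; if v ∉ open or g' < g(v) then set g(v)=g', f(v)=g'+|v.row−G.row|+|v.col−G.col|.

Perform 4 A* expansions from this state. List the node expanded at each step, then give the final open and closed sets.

order=[(3,1) → (4,1) → (4,2) → (4,3)]; open=[(1,1) g=1 f=9, (2,0) g=1 f=9, (3,0) g=2 f=9, (3,3) g=5 f=9, (4,0) g=3 f=9, (4,4) g=5 f=7, (5,1) g=3 f=7, (5,2) g=4 f=7, (5,3) g=5 f=7]; closed=[(2,1), (2,2), (3,1), (4,1), (4,2), (4,3)]

step 1: expand (3,1) (f=7, h=6) → closed; open now [(1,1) g=1 f=9, (2,0) g=1 f=9, (3,0) g=2 f=9, (4,1) g=2 f=7]
step 2: expand (4,1) (f=7, h=5) → closed; open now [(1,1) g=1 f=9, (2,0) g=1 f=9, (3,0) g=2 f=9, (4,0) g=3 f=9, (4,2) g=3 f=7, (5,1) g=3 f=7]
step 3: expand (4,2) (f=7, h=4) → closed; open now [(1,1) g=1 f=9, (2,0) g=1 f=9, (3,0) g=2 f=9, (4,0) g=3 f=9, (4,3) g=4 f=7, (5,1) g=3 f=7, (5,2) g=4 f=7]
step 4: expand (4,3) (f=7, h=3) → closed; open now [(1,1) g=1 f=9, (2,0) g=1 f=9, (3,0) g=2 f=9, (3,3) g=5 f=9, (4,0) g=3 f=9, (4,4) g=5 f=7, (5,1) g=3 f=7, (5,2) g=4 f=7, (5,3) g=5 f=7]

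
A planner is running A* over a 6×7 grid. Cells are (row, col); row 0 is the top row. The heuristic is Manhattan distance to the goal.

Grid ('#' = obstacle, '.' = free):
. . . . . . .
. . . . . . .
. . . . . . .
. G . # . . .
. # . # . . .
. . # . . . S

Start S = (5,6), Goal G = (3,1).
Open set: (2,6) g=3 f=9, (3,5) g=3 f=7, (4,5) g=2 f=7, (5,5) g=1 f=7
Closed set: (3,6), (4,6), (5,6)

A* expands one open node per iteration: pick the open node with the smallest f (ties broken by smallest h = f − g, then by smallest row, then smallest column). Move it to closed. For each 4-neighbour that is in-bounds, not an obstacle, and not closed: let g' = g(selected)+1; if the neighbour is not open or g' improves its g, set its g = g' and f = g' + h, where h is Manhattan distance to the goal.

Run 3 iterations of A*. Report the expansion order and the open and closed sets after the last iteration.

step 1: expand (3,5) (f=7, h=4) → closed; open now [(2,5) g=4 f=9, (2,6) g=3 f=9, (3,4) g=4 f=7, (4,5) g=2 f=7, (5,5) g=1 f=7]
step 2: expand (3,4) (f=7, h=3) → closed; open now [(2,4) g=5 f=9, (2,5) g=4 f=9, (2,6) g=3 f=9, (4,4) g=5 f=9, (4,5) g=2 f=7, (5,5) g=1 f=7]
step 3: expand (4,5) (f=7, h=5) → closed; open now [(2,4) g=5 f=9, (2,5) g=4 f=9, (2,6) g=3 f=9, (4,4) g=3 f=7, (5,5) g=1 f=7]

order=[(3,5) → (3,4) → (4,5)]; open=[(2,4) g=5 f=9, (2,5) g=4 f=9, (2,6) g=3 f=9, (4,4) g=3 f=7, (5,5) g=1 f=7]; closed=[(3,4), (3,5), (3,6), (4,5), (4,6), (5,6)]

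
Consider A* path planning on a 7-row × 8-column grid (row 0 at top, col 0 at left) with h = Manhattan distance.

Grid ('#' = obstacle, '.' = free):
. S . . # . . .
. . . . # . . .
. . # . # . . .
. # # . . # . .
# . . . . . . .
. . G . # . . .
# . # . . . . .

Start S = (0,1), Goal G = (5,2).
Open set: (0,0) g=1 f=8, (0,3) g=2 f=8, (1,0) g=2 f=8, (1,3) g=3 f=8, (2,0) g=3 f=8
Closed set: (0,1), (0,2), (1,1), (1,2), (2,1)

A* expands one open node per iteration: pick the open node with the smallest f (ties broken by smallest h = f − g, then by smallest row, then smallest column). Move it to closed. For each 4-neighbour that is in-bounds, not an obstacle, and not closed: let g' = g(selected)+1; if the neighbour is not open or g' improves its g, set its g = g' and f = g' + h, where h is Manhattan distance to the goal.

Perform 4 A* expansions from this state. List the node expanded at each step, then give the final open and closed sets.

order=[(1,3) → (2,3) → (3,3) → (4,3)]; open=[(0,0) g=1 f=8, (0,3) g=2 f=8, (1,0) g=2 f=8, (2,0) g=3 f=8, (3,4) g=6 f=10, (4,2) g=7 f=8, (4,4) g=7 f=10, (5,3) g=7 f=8]; closed=[(0,1), (0,2), (1,1), (1,2), (1,3), (2,1), (2,3), (3,3), (4,3)]

step 1: expand (1,3) (f=8, h=5) → closed; open now [(0,0) g=1 f=8, (0,3) g=2 f=8, (1,0) g=2 f=8, (2,0) g=3 f=8, (2,3) g=4 f=8]
step 2: expand (2,3) (f=8, h=4) → closed; open now [(0,0) g=1 f=8, (0,3) g=2 f=8, (1,0) g=2 f=8, (2,0) g=3 f=8, (3,3) g=5 f=8]
step 3: expand (3,3) (f=8, h=3) → closed; open now [(0,0) g=1 f=8, (0,3) g=2 f=8, (1,0) g=2 f=8, (2,0) g=3 f=8, (3,4) g=6 f=10, (4,3) g=6 f=8]
step 4: expand (4,3) (f=8, h=2) → closed; open now [(0,0) g=1 f=8, (0,3) g=2 f=8, (1,0) g=2 f=8, (2,0) g=3 f=8, (3,4) g=6 f=10, (4,2) g=7 f=8, (4,4) g=7 f=10, (5,3) g=7 f=8]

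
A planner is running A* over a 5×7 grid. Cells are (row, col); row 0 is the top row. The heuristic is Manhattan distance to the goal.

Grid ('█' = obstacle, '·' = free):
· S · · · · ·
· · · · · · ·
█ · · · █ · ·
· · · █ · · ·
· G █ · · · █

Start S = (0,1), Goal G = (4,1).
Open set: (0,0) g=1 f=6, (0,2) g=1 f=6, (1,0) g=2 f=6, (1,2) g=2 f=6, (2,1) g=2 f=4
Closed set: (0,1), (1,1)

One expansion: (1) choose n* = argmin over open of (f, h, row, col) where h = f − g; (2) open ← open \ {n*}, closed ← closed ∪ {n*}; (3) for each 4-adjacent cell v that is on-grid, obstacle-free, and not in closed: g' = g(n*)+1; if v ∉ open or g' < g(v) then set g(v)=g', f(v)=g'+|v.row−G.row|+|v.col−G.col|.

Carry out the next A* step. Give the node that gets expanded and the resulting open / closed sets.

expanded=(2,1); open=[(0,0) g=1 f=6, (0,2) g=1 f=6, (1,0) g=2 f=6, (1,2) g=2 f=6, (2,2) g=3 f=6, (3,1) g=3 f=4]; closed=[(0,1), (1,1), (2,1)]

step 1: expand (2,1) (f=4, h=2) → closed; open now [(0,0) g=1 f=6, (0,2) g=1 f=6, (1,0) g=2 f=6, (1,2) g=2 f=6, (2,2) g=3 f=6, (3,1) g=3 f=4]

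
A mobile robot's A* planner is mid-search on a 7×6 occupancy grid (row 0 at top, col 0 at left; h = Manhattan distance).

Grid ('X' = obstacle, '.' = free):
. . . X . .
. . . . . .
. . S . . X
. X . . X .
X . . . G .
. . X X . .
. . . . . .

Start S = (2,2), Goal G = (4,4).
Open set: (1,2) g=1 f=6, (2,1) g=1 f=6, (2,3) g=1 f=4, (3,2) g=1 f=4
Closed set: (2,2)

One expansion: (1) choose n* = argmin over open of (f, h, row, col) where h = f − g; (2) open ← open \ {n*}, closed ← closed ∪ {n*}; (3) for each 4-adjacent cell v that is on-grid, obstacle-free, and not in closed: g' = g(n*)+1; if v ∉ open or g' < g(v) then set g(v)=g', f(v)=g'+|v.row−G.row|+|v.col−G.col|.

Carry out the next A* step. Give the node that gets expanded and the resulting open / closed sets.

step 1: expand (2,3) (f=4, h=3) → closed; open now [(1,2) g=1 f=6, (1,3) g=2 f=6, (2,1) g=1 f=6, (2,4) g=2 f=4, (3,2) g=1 f=4, (3,3) g=2 f=4]

expanded=(2,3); open=[(1,2) g=1 f=6, (1,3) g=2 f=6, (2,1) g=1 f=6, (2,4) g=2 f=4, (3,2) g=1 f=4, (3,3) g=2 f=4]; closed=[(2,2), (2,3)]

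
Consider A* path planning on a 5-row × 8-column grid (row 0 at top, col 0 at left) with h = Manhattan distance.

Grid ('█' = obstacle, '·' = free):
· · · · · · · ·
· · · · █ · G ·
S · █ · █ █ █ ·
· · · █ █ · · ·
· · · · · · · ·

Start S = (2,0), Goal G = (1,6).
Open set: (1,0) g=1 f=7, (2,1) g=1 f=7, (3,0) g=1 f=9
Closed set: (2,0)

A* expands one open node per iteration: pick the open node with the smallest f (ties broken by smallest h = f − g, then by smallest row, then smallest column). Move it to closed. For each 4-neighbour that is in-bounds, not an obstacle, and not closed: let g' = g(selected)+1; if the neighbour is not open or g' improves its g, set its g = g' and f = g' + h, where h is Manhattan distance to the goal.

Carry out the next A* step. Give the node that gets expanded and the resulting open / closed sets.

step 1: expand (1,0) (f=7, h=6) → closed; open now [(0,0) g=2 f=9, (1,1) g=2 f=7, (2,1) g=1 f=7, (3,0) g=1 f=9]

expanded=(1,0); open=[(0,0) g=2 f=9, (1,1) g=2 f=7, (2,1) g=1 f=7, (3,0) g=1 f=9]; closed=[(1,0), (2,0)]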